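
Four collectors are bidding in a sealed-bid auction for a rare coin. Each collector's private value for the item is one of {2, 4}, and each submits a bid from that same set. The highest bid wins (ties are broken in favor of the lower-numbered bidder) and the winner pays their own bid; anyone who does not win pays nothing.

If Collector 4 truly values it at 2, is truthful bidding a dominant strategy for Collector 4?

Check each profile of the others' bids and compare truth against every alternative bid.
Others bid (2, 2, 2): truth gives 0, best alternative gives -2.
Others bid (2, 2, 4): truth gives 0, best alternative gives 0.
Others bid (2, 4, 2): truth gives 0, best alternative gives 0.
Others bid (2, 4, 4): truth gives 0, best alternative gives 0.
Others bid (4, 2, 2): truth gives 0, best alternative gives 0.
Others bid (4, 2, 4): truth gives 0, best alternative gives 0.
(Remaining 2 profiles checked similarly; truth is weakly best in each.)
In every case the truthful bid is at least as good as any alternative, so it is a dominant strategy.

Yes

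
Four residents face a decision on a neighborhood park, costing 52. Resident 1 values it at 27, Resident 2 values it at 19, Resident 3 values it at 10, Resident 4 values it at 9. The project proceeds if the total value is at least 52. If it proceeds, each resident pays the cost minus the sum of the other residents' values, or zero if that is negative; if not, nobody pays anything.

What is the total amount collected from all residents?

Total value 65 ≥ cost 52, so it is built.
Resident 1: others sum to 38; max(0, 52 - 38) = 14.
Resident 2: others sum to 46; max(0, 52 - 46) = 6.
Resident 3: others sum to 55; max(0, 52 - 55) = 0.
Resident 4: others sum to 56; max(0, 52 - 56) = 0.
Total collected = 14 + 6 + 0 + 0 = 20.

20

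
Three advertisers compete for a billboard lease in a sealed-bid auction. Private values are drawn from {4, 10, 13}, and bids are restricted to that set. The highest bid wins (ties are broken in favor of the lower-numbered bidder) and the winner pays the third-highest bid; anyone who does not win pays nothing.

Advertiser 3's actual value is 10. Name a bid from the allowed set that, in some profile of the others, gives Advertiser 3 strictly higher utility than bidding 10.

Suppose Advertiser 1 bids 4 and Advertiser 2 bids 10.
Bid 10: loses, pays 0, utility 0.
Bid 13: wins, pays 4, utility 10 - 4 = 6.
So bidding 13 beats truth here (6 > 0).

13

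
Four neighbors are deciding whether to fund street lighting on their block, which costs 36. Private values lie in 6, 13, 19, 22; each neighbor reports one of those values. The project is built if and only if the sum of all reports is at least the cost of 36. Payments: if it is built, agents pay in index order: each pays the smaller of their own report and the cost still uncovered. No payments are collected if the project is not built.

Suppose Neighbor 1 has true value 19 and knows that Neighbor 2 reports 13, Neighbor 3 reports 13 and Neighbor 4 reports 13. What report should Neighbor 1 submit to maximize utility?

6

Report 6: project built, pays 6, utility 19 - 6 = 13.
Report 13: project built, pays 13, utility 19 - 13 = 6.
Report 19: project built, pays 19, utility 19 - 19 = 0.
Report 22: project built, pays 22, utility 19 - 22 = -3.
The best choice is 6 with utility 13.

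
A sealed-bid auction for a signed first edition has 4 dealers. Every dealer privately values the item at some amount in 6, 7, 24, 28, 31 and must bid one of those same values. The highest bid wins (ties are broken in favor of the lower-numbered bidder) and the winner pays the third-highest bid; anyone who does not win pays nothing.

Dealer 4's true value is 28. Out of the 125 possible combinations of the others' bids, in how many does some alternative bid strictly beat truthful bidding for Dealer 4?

Others bid (6, 6, 28): truth gives 0; bid 31 gives 22 > 0. Violating.
Others bid (6, 7, 28): truth gives 0; bid 31 gives 21 > 0. Violating.
Others bid (6, 24, 28): truth gives 0; bid 31 gives 4 > 0. Violating.
Others bid (6, 28, 6): truth gives 0; bid 31 gives 22 > 0. Violating.
Others bid (6, 6, 6): truth gives 22; no alternative beats it.
Others bid (6, 6, 7): truth gives 22; no alternative beats it.
(Checking all 125 profiles: 27 have a profitable deviation, 98 do not.)

27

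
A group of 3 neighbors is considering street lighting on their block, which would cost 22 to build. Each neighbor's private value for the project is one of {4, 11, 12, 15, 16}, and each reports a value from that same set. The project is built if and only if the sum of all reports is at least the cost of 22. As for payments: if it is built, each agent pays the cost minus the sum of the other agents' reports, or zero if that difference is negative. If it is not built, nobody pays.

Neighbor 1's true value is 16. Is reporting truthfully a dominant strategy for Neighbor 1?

Check each profile of the others' reports and compare truth against every alternative report.
Others report (11, 11): truth gives 16, best alternative gives 16.
Others report (11, 12): truth gives 16, best alternative gives 16.
Others report (11, 15): truth gives 16, best alternative gives 16.
Others report (11, 16): truth gives 16, best alternative gives 16.
Others report (12, 11): truth gives 16, best alternative gives 16.
Others report (12, 12): truth gives 16, best alternative gives 16.
(Remaining 19 profiles checked similarly; truth is weakly best in each.)
In every case the truthful report is at least as good as any alternative, so it is a dominant strategy.

Yes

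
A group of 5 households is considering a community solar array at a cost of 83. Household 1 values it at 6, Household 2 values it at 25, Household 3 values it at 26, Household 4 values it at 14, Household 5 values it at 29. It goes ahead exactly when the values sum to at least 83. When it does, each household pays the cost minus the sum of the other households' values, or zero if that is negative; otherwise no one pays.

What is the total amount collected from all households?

29

Total value 100 ≥ cost 83, so it is built.
Household 1: others sum to 94; max(0, 83 - 94) = 0.
Household 2: others sum to 75; max(0, 83 - 75) = 8.
Household 3: others sum to 74; max(0, 83 - 74) = 9.
Household 4: others sum to 86; max(0, 83 - 86) = 0.
Household 5: others sum to 71; max(0, 83 - 71) = 12.
Total collected = 0 + 8 + 9 + 0 + 12 = 29.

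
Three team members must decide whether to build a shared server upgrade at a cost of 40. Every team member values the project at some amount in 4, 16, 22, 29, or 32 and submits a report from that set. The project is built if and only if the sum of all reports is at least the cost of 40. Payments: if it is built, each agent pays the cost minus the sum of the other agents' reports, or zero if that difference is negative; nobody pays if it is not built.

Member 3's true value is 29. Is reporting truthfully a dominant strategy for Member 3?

Check each profile of the others' reports and compare truth against every alternative report.
Others report (16, 29): truth gives 29, best alternative gives 29.
Others report (16, 32): truth gives 29, best alternative gives 29.
Others report (22, 22): truth gives 29, best alternative gives 29.
Others report (22, 29): truth gives 29, best alternative gives 29.
Others report (22, 32): truth gives 29, best alternative gives 29.
Others report (29, 16): truth gives 29, best alternative gives 29.
(Remaining 19 profiles checked similarly; truth is weakly best in each.)
In every case the truthful report is at least as good as any alternative, so it is a dominant strategy.

Yes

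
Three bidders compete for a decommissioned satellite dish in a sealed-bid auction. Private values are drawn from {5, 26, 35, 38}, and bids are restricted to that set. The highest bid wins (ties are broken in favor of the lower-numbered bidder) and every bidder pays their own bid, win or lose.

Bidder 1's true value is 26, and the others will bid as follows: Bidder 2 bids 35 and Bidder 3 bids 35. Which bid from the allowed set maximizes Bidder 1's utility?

5

Bid 5: loses but pays 5, utility -5.
Bid 26: loses but pays 26, utility -26.
Bid 35: wins, pays 35, utility 26 - 35 = -9.
Bid 38: wins, pays 38, utility 26 - 38 = -12.
The best choice is 5 with utility -5.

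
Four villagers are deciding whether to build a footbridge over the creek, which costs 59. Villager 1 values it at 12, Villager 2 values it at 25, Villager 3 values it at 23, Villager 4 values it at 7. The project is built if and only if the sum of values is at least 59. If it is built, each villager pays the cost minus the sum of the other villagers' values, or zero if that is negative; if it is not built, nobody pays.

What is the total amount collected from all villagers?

Total value 67 ≥ cost 59, so it is built.
Villager 1: others sum to 55; max(0, 59 - 55) = 4.
Villager 2: others sum to 42; max(0, 59 - 42) = 17.
Villager 3: others sum to 44; max(0, 59 - 44) = 15.
Villager 4: others sum to 60; max(0, 59 - 60) = 0.
Total collected = 4 + 17 + 15 + 0 = 36.

36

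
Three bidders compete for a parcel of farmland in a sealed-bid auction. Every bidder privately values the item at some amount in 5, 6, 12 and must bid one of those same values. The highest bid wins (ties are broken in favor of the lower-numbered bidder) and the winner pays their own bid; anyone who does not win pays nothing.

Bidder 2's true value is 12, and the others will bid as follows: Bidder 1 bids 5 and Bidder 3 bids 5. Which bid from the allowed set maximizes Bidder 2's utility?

6

Bid 5: loses, pays 0, utility 0.
Bid 6: wins, pays 6, utility 12 - 6 = 6.
Bid 12: wins, pays 12, utility 12 - 12 = 0.
The best choice is 6 with utility 6.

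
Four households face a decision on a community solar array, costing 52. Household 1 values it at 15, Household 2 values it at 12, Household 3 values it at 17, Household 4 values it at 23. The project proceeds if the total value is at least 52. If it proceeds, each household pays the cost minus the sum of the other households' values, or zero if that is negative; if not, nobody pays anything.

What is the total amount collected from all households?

10

Total value 67 ≥ cost 52, so it is built.
Household 1: others sum to 52; max(0, 52 - 52) = 0.
Household 2: others sum to 55; max(0, 52 - 55) = 0.
Household 3: others sum to 50; max(0, 52 - 50) = 2.
Household 4: others sum to 44; max(0, 52 - 44) = 8.
Total collected = 0 + 0 + 2 + 8 = 10.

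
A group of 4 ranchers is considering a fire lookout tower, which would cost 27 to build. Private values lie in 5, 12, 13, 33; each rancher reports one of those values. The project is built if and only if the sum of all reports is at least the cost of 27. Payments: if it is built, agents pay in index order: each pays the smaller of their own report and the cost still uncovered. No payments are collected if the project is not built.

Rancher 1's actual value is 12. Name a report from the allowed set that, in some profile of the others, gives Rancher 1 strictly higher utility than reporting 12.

5

Suppose Rancher 2 reports 5, Rancher 3 reports 5 and Rancher 4 reports 12.
Report 12: project built, pays 12, utility 12 - 12 = 0.
Report 5: project built, pays 5, utility 12 - 5 = 7.
So reporting 5 beats truth here (7 > 0).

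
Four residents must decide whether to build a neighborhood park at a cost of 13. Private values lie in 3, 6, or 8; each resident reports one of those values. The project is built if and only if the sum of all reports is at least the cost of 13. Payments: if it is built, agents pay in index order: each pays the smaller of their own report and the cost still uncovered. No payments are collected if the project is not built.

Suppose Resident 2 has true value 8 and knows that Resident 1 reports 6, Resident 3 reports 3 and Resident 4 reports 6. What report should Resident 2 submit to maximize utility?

3

Report 3: project built, pays 3, utility 8 - 3 = 5.
Report 6: project built, pays 6, utility 8 - 6 = 2.
Report 8: project built, pays 7, utility 8 - 7 = 1.
The best choice is 3 with utility 5.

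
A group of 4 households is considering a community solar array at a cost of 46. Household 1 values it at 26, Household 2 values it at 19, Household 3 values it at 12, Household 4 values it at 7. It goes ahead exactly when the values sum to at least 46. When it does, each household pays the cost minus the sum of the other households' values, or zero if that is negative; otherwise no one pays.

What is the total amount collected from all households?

Total value 64 ≥ cost 46, so it is built.
Household 1: others sum to 38; max(0, 46 - 38) = 8.
Household 2: others sum to 45; max(0, 46 - 45) = 1.
Household 3: others sum to 52; max(0, 46 - 52) = 0.
Household 4: others sum to 57; max(0, 46 - 57) = 0.
Total collected = 8 + 1 + 0 + 0 = 9.

9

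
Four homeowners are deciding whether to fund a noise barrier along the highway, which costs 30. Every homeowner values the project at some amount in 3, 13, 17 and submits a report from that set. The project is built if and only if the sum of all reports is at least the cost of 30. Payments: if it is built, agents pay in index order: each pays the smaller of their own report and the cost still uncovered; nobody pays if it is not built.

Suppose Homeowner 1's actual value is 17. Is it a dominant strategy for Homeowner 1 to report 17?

Consider the case where Homeowner 2 reports 3, Homeowner 3 reports 3 and Homeowner 4 reports 13.
Truthful report 17: project built, pays 17, utility 17 - 17 = 0.
Report 13 instead: project built, pays 13, utility 17 - 13 = 4.
Since 4 > 0, reporting 13 is strictly better here, so truthful reporting is not dominant.

No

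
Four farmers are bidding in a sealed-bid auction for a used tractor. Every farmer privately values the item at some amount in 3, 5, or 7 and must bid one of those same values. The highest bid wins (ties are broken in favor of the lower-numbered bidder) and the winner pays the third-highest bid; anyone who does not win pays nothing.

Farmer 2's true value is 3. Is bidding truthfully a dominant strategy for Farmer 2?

Check each profile of the others' bids and compare truth against every alternative bid.
Others bid (3, 5, 5): truth gives 0, best alternative gives -2.
Others bid (3, 3, 3): truth gives 0, best alternative gives 0.
Others bid (3, 3, 5): truth gives 0, best alternative gives 0.
Others bid (3, 3, 7): truth gives 0, best alternative gives 0.
Others bid (3, 5, 3): truth gives 0, best alternative gives 0.
Others bid (3, 5, 7): truth gives 0, best alternative gives 0.
(Remaining 21 profiles checked similarly; truth is weakly best in each.)
In every case the truthful bid is at least as good as any alternative, so it is a dominant strategy.

Yes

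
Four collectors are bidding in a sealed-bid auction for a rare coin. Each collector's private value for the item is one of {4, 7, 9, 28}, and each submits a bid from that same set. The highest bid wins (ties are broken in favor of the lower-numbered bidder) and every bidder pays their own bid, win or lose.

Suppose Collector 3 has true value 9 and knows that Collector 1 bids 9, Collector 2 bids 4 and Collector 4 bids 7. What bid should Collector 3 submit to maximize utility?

Bid 4: loses but pays 4, utility -4.
Bid 7: loses but pays 7, utility -7.
Bid 9: loses but pays 9, utility -9.
Bid 28: wins, pays 28, utility 9 - 28 = -19.
The best choice is 4 with utility -4.

4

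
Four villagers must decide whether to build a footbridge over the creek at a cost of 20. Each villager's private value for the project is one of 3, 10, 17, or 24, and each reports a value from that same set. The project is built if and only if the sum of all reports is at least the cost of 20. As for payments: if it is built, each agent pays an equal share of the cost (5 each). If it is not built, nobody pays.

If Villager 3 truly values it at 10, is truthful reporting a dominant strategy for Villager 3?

No

Consider the case where Villager 1 reports 3, Villager 2 reports 3 and Villager 4 reports 3.
Truthful report 10: project not built, utility 0.
Report 17 instead: project built, pays 5, utility 10 - 5 = 5.
Since 5 > 0, reporting 17 is strictly better here, so truthful reporting is not dominant.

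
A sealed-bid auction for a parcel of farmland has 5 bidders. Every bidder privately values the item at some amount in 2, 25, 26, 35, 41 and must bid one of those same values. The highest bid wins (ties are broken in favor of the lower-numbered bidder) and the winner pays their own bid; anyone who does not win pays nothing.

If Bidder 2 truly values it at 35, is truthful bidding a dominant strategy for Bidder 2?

No

Consider the case where Bidder 1 bids 2, Bidder 3 bids 2, Bidder 4 bids 2 and Bidder 5 bids 2.
Truthful bid 35: wins, pays 35, utility 35 - 35 = 0.
Bid 25 instead: wins, pays 25, utility 35 - 25 = 10.
Since 10 > 0, bidding 25 is strictly better here, so truthful bidding is not dominant.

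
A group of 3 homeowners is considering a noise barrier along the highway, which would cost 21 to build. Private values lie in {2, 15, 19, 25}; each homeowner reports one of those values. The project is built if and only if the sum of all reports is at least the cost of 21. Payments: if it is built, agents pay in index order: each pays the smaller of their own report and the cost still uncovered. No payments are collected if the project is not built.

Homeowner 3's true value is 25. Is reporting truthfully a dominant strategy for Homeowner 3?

Check each profile of the others' reports and compare truth against every alternative report.
Others report (2, 19): truth gives 25, best alternative gives 25.
Others report (2, 25): truth gives 25, best alternative gives 25.
Others report (15, 15): truth gives 25, best alternative gives 25.
Others report (15, 19): truth gives 25, best alternative gives 25.
Others report (15, 25): truth gives 25, best alternative gives 25.
Others report (19, 2): truth gives 25, best alternative gives 25.
(Remaining 10 profiles checked similarly; truth is weakly best in each.)
In every case the truthful report is at least as good as any alternative, so it is a dominant strategy.

Yes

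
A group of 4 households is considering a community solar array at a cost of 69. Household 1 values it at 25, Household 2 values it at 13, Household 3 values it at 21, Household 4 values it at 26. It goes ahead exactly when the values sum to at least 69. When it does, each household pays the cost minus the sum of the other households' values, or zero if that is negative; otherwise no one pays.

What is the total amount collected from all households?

24

Total value 85 ≥ cost 69, so it is built.
Household 1: others sum to 60; max(0, 69 - 60) = 9.
Household 2: others sum to 72; max(0, 69 - 72) = 0.
Household 3: others sum to 64; max(0, 69 - 64) = 5.
Household 4: others sum to 59; max(0, 69 - 59) = 10.
Total collected = 9 + 0 + 5 + 10 = 24.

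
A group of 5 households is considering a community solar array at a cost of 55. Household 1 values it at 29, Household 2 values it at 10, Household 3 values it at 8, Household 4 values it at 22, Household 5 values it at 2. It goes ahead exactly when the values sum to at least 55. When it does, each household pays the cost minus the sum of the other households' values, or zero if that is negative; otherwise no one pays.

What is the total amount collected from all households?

Total value 71 ≥ cost 55, so it is built.
Household 1: others sum to 42; max(0, 55 - 42) = 13.
Household 2: others sum to 61; max(0, 55 - 61) = 0.
Household 3: others sum to 63; max(0, 55 - 63) = 0.
Household 4: others sum to 49; max(0, 55 - 49) = 6.
Household 5: others sum to 69; max(0, 55 - 69) = 0.
Total collected = 13 + 0 + 0 + 6 + 0 = 19.

19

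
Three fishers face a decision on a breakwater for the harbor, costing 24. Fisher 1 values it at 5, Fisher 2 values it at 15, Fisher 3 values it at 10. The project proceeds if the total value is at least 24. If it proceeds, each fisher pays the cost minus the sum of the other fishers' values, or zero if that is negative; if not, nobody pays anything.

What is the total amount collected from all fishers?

13

Total value 30 ≥ cost 24, so it is built.
Fisher 1: others sum to 25; max(0, 24 - 25) = 0.
Fisher 2: others sum to 15; max(0, 24 - 15) = 9.
Fisher 3: others sum to 20; max(0, 24 - 20) = 4.
Total collected = 0 + 9 + 4 = 13.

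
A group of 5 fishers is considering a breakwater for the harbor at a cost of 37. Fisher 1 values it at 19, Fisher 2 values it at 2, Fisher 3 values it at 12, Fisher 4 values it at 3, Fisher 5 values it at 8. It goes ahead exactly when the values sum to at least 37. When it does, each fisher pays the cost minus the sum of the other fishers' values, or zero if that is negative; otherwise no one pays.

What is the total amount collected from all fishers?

Total value 44 ≥ cost 37, so it is built.
Fisher 1: others sum to 25; max(0, 37 - 25) = 12.
Fisher 2: others sum to 42; max(0, 37 - 42) = 0.
Fisher 3: others sum to 32; max(0, 37 - 32) = 5.
Fisher 4: others sum to 41; max(0, 37 - 41) = 0.
Fisher 5: others sum to 36; max(0, 37 - 36) = 1.
Total collected = 12 + 0 + 5 + 0 + 1 = 18.

18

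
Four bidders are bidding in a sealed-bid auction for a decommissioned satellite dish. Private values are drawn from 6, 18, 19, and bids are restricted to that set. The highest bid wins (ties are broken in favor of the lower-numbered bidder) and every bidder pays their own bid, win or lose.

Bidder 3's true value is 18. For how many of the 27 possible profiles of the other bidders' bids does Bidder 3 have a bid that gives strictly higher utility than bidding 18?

25

Others bid (6, 6, 19): truth gives -18; bid 19 gives -1 > -18. Violating.
Others bid (6, 18, 6): truth gives -18; bid 19 gives -1 > -18. Violating.
Others bid (6, 18, 18): truth gives -18; bid 19 gives -1 > -18. Violating.
Others bid (6, 18, 19): truth gives -18; bid 19 gives -1 > -18. Violating.
Others bid (6, 6, 6): truth gives 0; no alternative beats it.
Others bid (6, 6, 18): truth gives 0; no alternative beats it.
(Checking all 27 profiles: 25 have a profitable deviation, 2 do not.)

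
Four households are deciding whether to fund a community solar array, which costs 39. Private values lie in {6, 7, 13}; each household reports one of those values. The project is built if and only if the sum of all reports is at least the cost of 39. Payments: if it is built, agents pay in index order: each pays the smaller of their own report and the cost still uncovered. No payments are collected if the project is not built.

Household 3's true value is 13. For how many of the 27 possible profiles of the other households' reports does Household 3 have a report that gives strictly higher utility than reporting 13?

Others report (6, 13, 13): truth gives 0; report 7 gives 6 > 0. Violating.
Others report (7, 13, 13): truth gives 0; report 6 gives 7 > 0. Violating.
Others report (13, 6, 13): truth gives 0; report 7 gives 6 > 0. Violating.
Others report (13, 7, 13): truth gives 0; report 6 gives 7 > 0. Violating.
Others report (6, 6, 6): truth gives 0; no alternative beats it.
Others report (6, 6, 7): truth gives 0; no alternative beats it.
(Checking all 27 profiles: 7 have a profitable deviation, 20 do not.)

7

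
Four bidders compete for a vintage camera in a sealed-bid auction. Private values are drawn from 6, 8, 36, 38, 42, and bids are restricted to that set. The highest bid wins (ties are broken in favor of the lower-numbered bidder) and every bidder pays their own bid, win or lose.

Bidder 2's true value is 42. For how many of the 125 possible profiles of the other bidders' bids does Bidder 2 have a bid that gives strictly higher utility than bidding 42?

73

Others bid (6, 6, 6): truth gives 0; bid 8 gives 34 > 0. Violating.
Others bid (6, 6, 8): truth gives 0; bid 8 gives 34 > 0. Violating.
Others bid (6, 6, 36): truth gives 0; bid 36 gives 6 > 0. Violating.
Others bid (6, 6, 38): truth gives 0; bid 38 gives 4 > 0. Violating.
Others bid (6, 6, 42): truth gives 0; no alternative beats it.
Others bid (6, 8, 42): truth gives 0; no alternative beats it.
(Checking all 125 profiles: 73 have a profitable deviation, 52 do not.)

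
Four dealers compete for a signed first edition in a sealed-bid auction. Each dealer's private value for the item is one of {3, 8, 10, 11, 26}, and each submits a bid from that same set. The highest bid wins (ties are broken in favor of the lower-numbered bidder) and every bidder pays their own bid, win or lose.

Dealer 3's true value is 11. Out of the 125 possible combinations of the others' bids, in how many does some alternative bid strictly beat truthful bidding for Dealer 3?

101

Others bid (3, 3, 3): truth gives 0; bid 8 gives 3 > 0. Violating.
Others bid (3, 3, 8): truth gives 0; bid 8 gives 3 > 0. Violating.
Others bid (3, 3, 10): truth gives 0; bid 10 gives 1 > 0. Violating.
Others bid (3, 3, 26): truth gives -11; bid 3 gives -3 > -11. Violating.
Others bid (3, 3, 11): truth gives 0; no alternative beats it.
Others bid (3, 8, 11): truth gives 0; no alternative beats it.
(Checking all 125 profiles: 101 have a profitable deviation, 24 do not.)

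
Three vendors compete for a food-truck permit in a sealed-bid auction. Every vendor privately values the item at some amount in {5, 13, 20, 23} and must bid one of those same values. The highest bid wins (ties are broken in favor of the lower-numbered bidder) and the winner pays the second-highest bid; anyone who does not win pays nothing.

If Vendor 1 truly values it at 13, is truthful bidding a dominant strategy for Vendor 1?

Check each profile of the others' bids and compare truth against every alternative bid.
Others bid (5, 5): truth gives 8, best alternative gives 8.
Others bid (5, 13): truth gives 0, best alternative gives 0.
Others bid (5, 20): truth gives 0, best alternative gives 0.
Others bid (5, 23): truth gives 0, best alternative gives 0.
Others bid (13, 5): truth gives 0, best alternative gives 0.
Others bid (13, 13): truth gives 0, best alternative gives 0.
(Remaining 10 profiles checked similarly; truth is weakly best in each.)
In every case the truthful bid is at least as good as any alternative, so it is a dominant strategy.

Yes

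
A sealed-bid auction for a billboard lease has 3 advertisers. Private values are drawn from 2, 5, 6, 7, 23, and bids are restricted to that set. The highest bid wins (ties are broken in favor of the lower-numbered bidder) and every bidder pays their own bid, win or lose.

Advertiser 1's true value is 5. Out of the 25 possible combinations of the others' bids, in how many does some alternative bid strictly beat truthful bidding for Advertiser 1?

Others bid (2, 2): truth gives 0; bid 2 gives 3 > 0. Violating.
Others bid (2, 6): truth gives -5; bid 6 gives -1 > -5. Violating.
Others bid (2, 7): truth gives -5; bid 2 gives -2 > -5. Violating.
Others bid (2, 23): truth gives -5; bid 2 gives -2 > -5. Violating.
Others bid (2, 5): truth gives 0; no alternative beats it.
Others bid (5, 2): truth gives 0; no alternative beats it.
(Checking all 25 profiles: 22 have a profitable deviation, 3 do not.)

22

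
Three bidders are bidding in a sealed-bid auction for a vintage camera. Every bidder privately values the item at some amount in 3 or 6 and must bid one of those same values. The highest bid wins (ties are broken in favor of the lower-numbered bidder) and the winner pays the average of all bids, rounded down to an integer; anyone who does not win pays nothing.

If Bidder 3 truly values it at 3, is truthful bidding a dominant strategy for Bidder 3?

Check each profile of the others' bids and compare truth against every alternative bid.
Others bid (3, 3): truth gives 0, best alternative gives -1.
Others bid (3, 6): truth gives 0, best alternative gives 0.
Others bid (6, 3): truth gives 0, best alternative gives 0.
Others bid (6, 6): truth gives 0, best alternative gives 0.
In every case the truthful bid is at least as good as any alternative, so it is a dominant strategy.

Yes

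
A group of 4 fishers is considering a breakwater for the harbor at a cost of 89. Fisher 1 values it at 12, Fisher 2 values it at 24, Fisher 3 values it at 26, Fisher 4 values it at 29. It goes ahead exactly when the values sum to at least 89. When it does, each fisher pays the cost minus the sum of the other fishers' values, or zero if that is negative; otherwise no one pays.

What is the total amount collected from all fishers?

Total value 91 ≥ cost 89, so it is built.
Fisher 1: others sum to 79; max(0, 89 - 79) = 10.
Fisher 2: others sum to 67; max(0, 89 - 67) = 22.
Fisher 3: others sum to 65; max(0, 89 - 65) = 24.
Fisher 4: others sum to 62; max(0, 89 - 62) = 27.
Total collected = 10 + 22 + 24 + 27 = 83.

83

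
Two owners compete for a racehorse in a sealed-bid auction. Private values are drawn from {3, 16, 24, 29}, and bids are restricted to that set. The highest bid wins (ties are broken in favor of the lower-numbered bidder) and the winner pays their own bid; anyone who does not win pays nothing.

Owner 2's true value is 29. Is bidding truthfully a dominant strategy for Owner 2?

Consider the case where Owner 1 bids 3.
Truthful bid 29: wins, pays 29, utility 29 - 29 = 0.
Bid 16 instead: wins, pays 16, utility 29 - 16 = 13.
Since 13 > 0, bidding 16 is strictly better here, so truthful bidding is not dominant.

No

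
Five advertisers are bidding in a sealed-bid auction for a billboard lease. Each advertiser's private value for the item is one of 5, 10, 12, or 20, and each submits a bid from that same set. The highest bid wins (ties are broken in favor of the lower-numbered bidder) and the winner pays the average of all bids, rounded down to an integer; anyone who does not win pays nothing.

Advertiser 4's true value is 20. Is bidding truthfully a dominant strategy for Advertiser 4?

No

Consider the case where Advertiser 1 bids 5, Advertiser 2 bids 5, Advertiser 3 bids 5 and Advertiser 5 bids 5.
Truthful bid 20: wins, pays 8, utility 20 - 8 = 12.
Bid 10 instead: wins, pays 6, utility 20 - 6 = 14.
Since 14 > 12, bidding 10 is strictly better here, so truthful bidding is not dominant.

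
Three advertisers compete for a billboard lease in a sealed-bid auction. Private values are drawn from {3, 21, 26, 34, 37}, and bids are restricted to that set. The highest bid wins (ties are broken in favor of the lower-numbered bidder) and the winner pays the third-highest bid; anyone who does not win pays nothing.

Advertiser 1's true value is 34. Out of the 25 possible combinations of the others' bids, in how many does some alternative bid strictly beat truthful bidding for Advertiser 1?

Others bid (3, 37): truth gives 0; bid 37 gives 31 > 0. Violating.
Others bid (21, 37): truth gives 0; bid 37 gives 13 > 0. Violating.
Others bid (26, 37): truth gives 0; bid 37 gives 8 > 0. Violating.
Others bid (37, 3): truth gives 0; bid 37 gives 31 > 0. Violating.
Others bid (3, 3): truth gives 31; no alternative beats it.
Others bid (3, 21): truth gives 31; no alternative beats it.
(Checking all 25 profiles: 6 have a profitable deviation, 19 do not.)

6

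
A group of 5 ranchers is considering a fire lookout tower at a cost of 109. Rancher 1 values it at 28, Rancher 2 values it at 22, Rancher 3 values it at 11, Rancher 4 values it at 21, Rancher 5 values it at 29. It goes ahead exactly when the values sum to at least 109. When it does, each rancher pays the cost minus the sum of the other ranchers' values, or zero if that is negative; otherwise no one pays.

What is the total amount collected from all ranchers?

Total value 111 ≥ cost 109, so it is built.
Rancher 1: others sum to 83; max(0, 109 - 83) = 26.
Rancher 2: others sum to 89; max(0, 109 - 89) = 20.
Rancher 3: others sum to 100; max(0, 109 - 100) = 9.
Rancher 4: others sum to 90; max(0, 109 - 90) = 19.
Rancher 5: others sum to 82; max(0, 109 - 82) = 27.
Total collected = 26 + 20 + 9 + 19 + 27 = 101.

101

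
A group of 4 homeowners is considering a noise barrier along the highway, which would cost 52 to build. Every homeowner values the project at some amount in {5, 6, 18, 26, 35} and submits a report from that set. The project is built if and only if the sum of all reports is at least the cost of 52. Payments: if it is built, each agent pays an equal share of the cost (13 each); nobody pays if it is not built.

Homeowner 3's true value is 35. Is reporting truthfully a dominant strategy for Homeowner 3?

Yes

Check each profile of the others' reports and compare truth against every alternative report.
Others report (5, 6, 6): truth gives 22, best alternative gives 0.
Others report (6, 5, 6): truth gives 22, best alternative gives 0.
Others report (6, 6, 5): truth gives 22, best alternative gives 0.
Others report (6, 6, 6): truth gives 22, best alternative gives 0.
Others report (5, 5, 18): truth gives 22, best alternative gives 22.
Others report (5, 5, 26): truth gives 22, best alternative gives 22.
(Remaining 119 profiles checked similarly; truth is weakly best in each.)
In every case the truthful report is at least as good as any alternative, so it is a dominant strategy.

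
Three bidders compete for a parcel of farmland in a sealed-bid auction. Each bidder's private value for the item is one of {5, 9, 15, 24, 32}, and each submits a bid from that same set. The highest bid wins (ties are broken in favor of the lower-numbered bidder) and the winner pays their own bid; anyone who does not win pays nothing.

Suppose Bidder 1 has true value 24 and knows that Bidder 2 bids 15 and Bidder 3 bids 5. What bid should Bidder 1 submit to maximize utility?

Bid 5: loses, pays 0, utility 0.
Bid 9: loses, pays 0, utility 0.
Bid 15: wins, pays 15, utility 24 - 15 = 9.
Bid 24: wins, pays 24, utility 24 - 24 = 0.
Bid 32: wins, pays 32, utility 24 - 32 = -8.
The best choice is 15 with utility 9.

15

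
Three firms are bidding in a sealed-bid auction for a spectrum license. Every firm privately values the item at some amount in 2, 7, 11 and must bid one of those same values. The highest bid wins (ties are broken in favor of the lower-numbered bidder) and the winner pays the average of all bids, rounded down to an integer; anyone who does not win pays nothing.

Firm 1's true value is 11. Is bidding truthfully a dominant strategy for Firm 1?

No

Consider the case where Firm 2 bids 2 and Firm 3 bids 2.
Truthful bid 11: wins, pays 5, utility 11 - 5 = 6.
Bid 2 instead: wins, pays 2, utility 11 - 2 = 9.
Since 9 > 6, bidding 2 is strictly better here, so truthful bidding is not dominant.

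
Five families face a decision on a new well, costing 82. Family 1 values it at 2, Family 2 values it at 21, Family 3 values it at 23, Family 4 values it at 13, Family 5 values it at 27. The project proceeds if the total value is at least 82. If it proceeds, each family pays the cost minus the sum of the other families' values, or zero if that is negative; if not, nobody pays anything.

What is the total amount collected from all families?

68

Total value 86 ≥ cost 82, so it is built.
Family 1: others sum to 84; max(0, 82 - 84) = 0.
Family 2: others sum to 65; max(0, 82 - 65) = 17.
Family 3: others sum to 63; max(0, 82 - 63) = 19.
Family 4: others sum to 73; max(0, 82 - 73) = 9.
Family 5: others sum to 59; max(0, 82 - 59) = 23.
Total collected = 0 + 17 + 19 + 9 + 23 = 68.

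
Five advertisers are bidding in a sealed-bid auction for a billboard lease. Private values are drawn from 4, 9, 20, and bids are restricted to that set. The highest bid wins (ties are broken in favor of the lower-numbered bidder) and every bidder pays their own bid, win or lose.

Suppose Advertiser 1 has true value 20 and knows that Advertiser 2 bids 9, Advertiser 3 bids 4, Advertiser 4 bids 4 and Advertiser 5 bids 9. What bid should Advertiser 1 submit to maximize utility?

Bid 4: loses but pays 4, utility -4.
Bid 9: wins, pays 9, utility 20 - 9 = 11.
Bid 20: wins, pays 20, utility 20 - 20 = 0.
The best choice is 9 with utility 11.

9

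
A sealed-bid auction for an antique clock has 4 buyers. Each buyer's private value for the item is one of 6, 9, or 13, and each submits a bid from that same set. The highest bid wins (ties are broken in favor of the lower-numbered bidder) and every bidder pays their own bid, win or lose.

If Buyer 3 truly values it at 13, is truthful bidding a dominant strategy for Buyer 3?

Consider the case where Buyer 1 bids 6, Buyer 2 bids 6 and Buyer 4 bids 6.
Truthful bid 13: wins, pays 13, utility 13 - 13 = 0.
Bid 9 instead: wins, pays 9, utility 13 - 9 = 4.
Since 4 > 0, bidding 9 is strictly better here, so truthful bidding is not dominant.

No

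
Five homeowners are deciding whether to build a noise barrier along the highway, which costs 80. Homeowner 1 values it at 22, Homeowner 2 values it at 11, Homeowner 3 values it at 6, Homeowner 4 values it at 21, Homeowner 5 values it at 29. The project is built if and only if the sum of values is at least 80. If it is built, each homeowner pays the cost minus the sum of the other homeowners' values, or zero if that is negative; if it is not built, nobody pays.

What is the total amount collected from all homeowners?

47

Total value 89 ≥ cost 80, so it is built.
Homeowner 1: others sum to 67; max(0, 80 - 67) = 13.
Homeowner 2: others sum to 78; max(0, 80 - 78) = 2.
Homeowner 3: others sum to 83; max(0, 80 - 83) = 0.
Homeowner 4: others sum to 68; max(0, 80 - 68) = 12.
Homeowner 5: others sum to 60; max(0, 80 - 60) = 20.
Total collected = 13 + 2 + 0 + 12 + 20 = 47.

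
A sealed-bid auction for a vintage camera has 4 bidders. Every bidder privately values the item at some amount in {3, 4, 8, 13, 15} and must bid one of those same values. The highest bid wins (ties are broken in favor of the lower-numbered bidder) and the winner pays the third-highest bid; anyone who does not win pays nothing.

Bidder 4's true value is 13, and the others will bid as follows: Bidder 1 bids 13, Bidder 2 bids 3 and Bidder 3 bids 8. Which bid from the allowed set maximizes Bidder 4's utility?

Bid 3: loses, pays 0, utility 0.
Bid 4: loses, pays 0, utility 0.
Bid 8: loses, pays 0, utility 0.
Bid 13: loses, pays 0, utility 0.
Bid 15: wins, pays 8, utility 13 - 8 = 5.
The best choice is 15 with utility 5.

15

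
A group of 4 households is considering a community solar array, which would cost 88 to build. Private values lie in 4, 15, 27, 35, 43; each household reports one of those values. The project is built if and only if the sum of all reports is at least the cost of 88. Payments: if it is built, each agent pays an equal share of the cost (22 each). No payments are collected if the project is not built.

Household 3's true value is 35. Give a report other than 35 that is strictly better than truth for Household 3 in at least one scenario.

Suppose Household 1 reports 4, Household 2 reports 4 and Household 4 reports 43.
Report 35: project not built, utility 0.
Report 43: project built, pays 22, utility 35 - 22 = 13.
So reporting 43 beats truth here (13 > 0).

43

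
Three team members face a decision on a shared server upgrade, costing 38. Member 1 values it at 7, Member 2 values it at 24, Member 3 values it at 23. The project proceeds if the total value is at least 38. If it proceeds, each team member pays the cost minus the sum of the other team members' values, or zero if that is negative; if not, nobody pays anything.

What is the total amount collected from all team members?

15

Total value 54 ≥ cost 38, so it is built.
Member 1: others sum to 47; max(0, 38 - 47) = 0.
Member 2: others sum to 30; max(0, 38 - 30) = 8.
Member 3: others sum to 31; max(0, 38 - 31) = 7.
Total collected = 0 + 8 + 7 = 15.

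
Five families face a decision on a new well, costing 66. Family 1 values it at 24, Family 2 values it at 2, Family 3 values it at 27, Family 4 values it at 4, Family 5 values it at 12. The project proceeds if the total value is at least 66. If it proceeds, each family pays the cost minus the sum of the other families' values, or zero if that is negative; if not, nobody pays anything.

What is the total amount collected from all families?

55

Total value 69 ≥ cost 66, so it is built.
Family 1: others sum to 45; max(0, 66 - 45) = 21.
Family 2: others sum to 67; max(0, 66 - 67) = 0.
Family 3: others sum to 42; max(0, 66 - 42) = 24.
Family 4: others sum to 65; max(0, 66 - 65) = 1.
Family 5: others sum to 57; max(0, 66 - 57) = 9.
Total collected = 21 + 0 + 24 + 1 + 9 = 55.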